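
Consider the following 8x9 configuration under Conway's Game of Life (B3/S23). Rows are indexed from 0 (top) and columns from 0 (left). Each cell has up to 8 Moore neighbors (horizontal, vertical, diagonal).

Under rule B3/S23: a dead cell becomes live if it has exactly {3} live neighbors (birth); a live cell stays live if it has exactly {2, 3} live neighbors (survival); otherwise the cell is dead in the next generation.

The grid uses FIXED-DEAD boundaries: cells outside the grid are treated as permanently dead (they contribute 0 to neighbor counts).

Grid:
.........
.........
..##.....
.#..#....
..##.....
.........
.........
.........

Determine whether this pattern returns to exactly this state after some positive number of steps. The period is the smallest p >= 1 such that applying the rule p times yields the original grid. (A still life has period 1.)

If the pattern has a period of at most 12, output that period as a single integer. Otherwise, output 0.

Simulating and comparing each generation to the original:
Gen 0 (original, given above): 6 live cells
Gen 1: 6 live cells, MATCHES original -> period = 1

Answer: 1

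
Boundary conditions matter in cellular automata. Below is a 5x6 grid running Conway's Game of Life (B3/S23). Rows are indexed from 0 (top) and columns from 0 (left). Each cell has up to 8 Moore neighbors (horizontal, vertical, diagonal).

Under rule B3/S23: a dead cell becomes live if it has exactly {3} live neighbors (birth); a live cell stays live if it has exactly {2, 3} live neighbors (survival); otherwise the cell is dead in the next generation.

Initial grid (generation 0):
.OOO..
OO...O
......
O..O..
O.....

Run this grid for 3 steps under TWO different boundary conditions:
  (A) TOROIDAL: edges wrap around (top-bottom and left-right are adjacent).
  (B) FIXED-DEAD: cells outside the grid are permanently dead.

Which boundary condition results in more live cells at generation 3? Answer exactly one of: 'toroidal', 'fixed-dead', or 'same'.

Answer: toroidal

Derivation:
Under TOROIDAL boundary, generation 3:
OOO...
.OO...
.OO...
......
......
Population = 7

Under FIXED-DEAD boundary, generation 3:
......
O.....
......
......
......
Population = 1

Comparison: toroidal=7, fixed-dead=1 -> toroidal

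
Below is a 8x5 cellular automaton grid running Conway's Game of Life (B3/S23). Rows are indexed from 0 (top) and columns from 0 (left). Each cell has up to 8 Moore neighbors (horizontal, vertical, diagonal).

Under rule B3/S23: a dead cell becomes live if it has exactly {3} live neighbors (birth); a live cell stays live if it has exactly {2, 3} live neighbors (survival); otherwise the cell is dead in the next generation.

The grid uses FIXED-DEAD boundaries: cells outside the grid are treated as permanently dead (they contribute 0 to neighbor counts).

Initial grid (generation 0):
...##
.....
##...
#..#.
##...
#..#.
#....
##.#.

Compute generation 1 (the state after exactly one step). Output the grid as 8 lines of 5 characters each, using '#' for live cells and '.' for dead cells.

Answer: .....
.....
##...
..#..
###..
#....
#.#..
##...

Derivation:
Simulating step by step:
Generation 0 (given above): 14 live cells
Generation 1: 11 live cells
(generation 1 grid is the final answer)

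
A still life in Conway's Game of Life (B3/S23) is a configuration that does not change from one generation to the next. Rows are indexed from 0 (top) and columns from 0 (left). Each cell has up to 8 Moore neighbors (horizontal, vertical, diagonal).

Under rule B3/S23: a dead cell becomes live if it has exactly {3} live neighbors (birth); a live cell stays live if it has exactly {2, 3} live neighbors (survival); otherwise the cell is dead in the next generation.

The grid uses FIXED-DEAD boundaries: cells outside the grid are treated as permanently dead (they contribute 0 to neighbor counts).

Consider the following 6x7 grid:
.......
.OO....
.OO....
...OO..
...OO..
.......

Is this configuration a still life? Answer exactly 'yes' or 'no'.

Compute generation 1 and compare to generation 0 (given above):
Generation 1:
.......
.OO....
.O.....
....O..
...OO..
.......
Cell (2,2) differs: gen0=1 vs gen1=0 -> NOT a still life.

Answer: no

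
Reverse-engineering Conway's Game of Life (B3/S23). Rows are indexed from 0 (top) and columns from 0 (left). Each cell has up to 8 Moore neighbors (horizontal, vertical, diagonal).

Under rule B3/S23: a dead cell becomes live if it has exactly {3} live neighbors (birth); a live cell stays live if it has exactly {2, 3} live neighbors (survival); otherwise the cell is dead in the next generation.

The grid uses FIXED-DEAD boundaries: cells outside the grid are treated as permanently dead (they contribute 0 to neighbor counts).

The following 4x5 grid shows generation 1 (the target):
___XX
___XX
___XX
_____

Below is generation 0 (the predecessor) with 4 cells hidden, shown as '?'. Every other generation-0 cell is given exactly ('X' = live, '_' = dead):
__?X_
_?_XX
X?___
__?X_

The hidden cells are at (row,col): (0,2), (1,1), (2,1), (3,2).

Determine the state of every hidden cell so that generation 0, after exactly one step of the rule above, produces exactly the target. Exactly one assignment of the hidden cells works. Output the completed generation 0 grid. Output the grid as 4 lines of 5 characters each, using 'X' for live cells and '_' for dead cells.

Hidden generation-0 cells (in order): (0,2), (1,1), (2,1), (3,2).
A hidden cell only influences target cells in its own 3x3 neighborhood. Try each of the 2^4 = 16 assignments, step the completed generation 0 forward once under B3/S23, and compare with the target:
  (0,2)=_ (1,1)=_ (2,1)=_ (3,2)=_ -> step reproduces the target at every cell -> ACCEPT
  (0,2)=_ (1,1)=_ (2,1)=_ (3,2)=X -> step gives (2,2)='X' but target has '_' -> reject
  (0,2)=_ (1,1)=_ (2,1)=X (3,2)=_ -> step gives (1,2)='X' but target has '_' -> reject
  (0,2)=_ (1,1)=_ (2,1)=X (3,2)=X -> step gives (1,2)='X' but target has '_' -> reject
  (0,2)=_ (1,1)=X (2,1)=_ (3,2)=_ -> step gives (0,2)='X' but target has '_' -> reject
  (0,2)=_ (1,1)=X (2,1)=_ (3,2)=X -> step gives (0,2)='X' but target has '_' -> reject
  (0,2)=_ (1,1)=X (2,1)=X (3,2)=_ -> step gives (0,2)='X' but target has '_' -> reject
  (0,2)=_ (1,1)=X (2,1)=X (3,2)=X -> step gives (0,2)='X' but target has '_' -> reject
  (0,2)=X (1,1)=_ (2,1)=_ (3,2)=_ -> step gives (0,2)='X' but target has '_' -> reject
  (0,2)=X (1,1)=_ (2,1)=_ (3,2)=X -> step gives (0,2)='X' but target has '_' -> reject
  (0,2)=X (1,1)=_ (2,1)=X (3,2)=_ -> step gives (0,2)='X' but target has '_' -> reject
  (0,2)=X (1,1)=_ (2,1)=X (3,2)=X -> step gives (0,2)='X' but target has '_' -> reject
  (0,2)=X (1,1)=X (2,1)=_ (3,2)=_ -> step gives (0,2)='X' but target has '_' -> reject
  (0,2)=X (1,1)=X (2,1)=_ (3,2)=X -> step gives (0,2)='X' but target has '_' -> reject
  (0,2)=X (1,1)=X (2,1)=X (3,2)=_ -> step gives (0,2)='X' but target has '_' -> reject
  (0,2)=X (1,1)=X (2,1)=X (3,2)=X -> step gives (0,2)='X' but target has '_' -> reject
Unique solution: (0,2)=dead, (1,1)=dead, (2,1)=dead, (3,2)=dead.
Check: live-neighbor counts of every cell in the completed generation 0:
00223
11222
01233
11101
Applying B3/S23 to generation 0 with these counts gives:
___XX
___XX
___XX
_____
which matches the target exactly.

Answer: ___X_
___XX
X____
___X_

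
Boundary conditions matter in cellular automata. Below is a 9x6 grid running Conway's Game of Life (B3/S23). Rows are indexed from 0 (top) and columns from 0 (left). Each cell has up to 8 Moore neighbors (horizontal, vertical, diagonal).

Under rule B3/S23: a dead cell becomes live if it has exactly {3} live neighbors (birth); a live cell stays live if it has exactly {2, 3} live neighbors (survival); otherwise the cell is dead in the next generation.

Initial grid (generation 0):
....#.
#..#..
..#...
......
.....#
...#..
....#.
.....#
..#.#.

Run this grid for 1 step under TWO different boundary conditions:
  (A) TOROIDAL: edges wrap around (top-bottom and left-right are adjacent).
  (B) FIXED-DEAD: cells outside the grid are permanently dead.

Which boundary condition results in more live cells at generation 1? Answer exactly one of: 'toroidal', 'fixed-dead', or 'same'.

Answer: toroidal

Derivation:
Under TOROIDAL boundary, generation 1:
....##
...#..
......
......
......
....#.
....#.
...###
...###
Population = 11

Under FIXED-DEAD boundary, generation 1:
......
...#..
......
......
......
....#.
....#.
...###
......
Population = 6

Comparison: toroidal=11, fixed-dead=6 -> toroidal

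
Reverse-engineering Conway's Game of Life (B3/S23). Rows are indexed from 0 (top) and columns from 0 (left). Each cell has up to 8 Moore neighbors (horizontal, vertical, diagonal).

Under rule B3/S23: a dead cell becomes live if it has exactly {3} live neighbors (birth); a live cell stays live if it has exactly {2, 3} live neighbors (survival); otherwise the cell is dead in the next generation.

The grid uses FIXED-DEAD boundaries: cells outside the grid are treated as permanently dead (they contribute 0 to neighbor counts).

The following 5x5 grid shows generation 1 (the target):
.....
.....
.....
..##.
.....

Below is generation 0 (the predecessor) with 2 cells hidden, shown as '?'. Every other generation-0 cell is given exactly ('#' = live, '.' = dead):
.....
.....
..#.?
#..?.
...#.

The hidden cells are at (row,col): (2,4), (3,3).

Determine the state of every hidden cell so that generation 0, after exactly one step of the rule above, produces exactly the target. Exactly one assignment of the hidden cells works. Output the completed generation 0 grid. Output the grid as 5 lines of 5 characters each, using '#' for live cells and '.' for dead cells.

Hidden generation-0 cells (in order): (2,4), (3,3).
A hidden cell only influences target cells in its own 3x3 neighborhood. Try each of the 2^2 = 4 assignments, step the completed generation 0 forward once under B3/S23, and compare with the target:
  (2,4)=. (3,3)=. -> step gives (3,2)='.' but target has '#' -> reject
  (2,4)=. (3,3)=# -> step reproduces the target at every cell -> ACCEPT
  (2,4)=# (3,3)=. -> step gives (3,2)='.' but target has '#' -> reject
  (2,4)=# (3,3)=# -> step gives (2,3)='#' but target has '.' -> reject
Unique solution: (2,4)=dead, (3,3)=live.
Check: live-neighbor counts of every cell in the completed generation 0:
00000
01110
12121
02322
11212
Applying B3/S23 to generation 0 with these counts gives:
.....
.....
.....
..##.
.....
which matches the target exactly.

Answer: .....
.....
..#..
#..#.
...#.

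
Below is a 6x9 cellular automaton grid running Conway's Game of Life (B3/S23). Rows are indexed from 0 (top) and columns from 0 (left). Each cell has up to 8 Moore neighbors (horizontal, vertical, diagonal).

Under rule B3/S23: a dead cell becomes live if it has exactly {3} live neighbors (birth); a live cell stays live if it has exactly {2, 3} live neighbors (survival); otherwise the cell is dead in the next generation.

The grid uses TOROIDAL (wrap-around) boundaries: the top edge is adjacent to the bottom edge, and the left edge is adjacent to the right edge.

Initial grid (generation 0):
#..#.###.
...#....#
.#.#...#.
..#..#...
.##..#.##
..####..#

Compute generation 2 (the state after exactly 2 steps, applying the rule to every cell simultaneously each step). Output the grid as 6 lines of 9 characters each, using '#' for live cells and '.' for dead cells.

Simulating step by step:
Generation 0 (given above): 22 live cells
Generation 1: 19 live cells
#....###.
#..#....#
...##....
#..##..##
##...#.##
.........
Generation 2: 23 live cells
(generation 2 grid is the final answer)

Answer: #.....##.
#..#.####
..#....#.
.###.###.
.#..#.##.
.#...#...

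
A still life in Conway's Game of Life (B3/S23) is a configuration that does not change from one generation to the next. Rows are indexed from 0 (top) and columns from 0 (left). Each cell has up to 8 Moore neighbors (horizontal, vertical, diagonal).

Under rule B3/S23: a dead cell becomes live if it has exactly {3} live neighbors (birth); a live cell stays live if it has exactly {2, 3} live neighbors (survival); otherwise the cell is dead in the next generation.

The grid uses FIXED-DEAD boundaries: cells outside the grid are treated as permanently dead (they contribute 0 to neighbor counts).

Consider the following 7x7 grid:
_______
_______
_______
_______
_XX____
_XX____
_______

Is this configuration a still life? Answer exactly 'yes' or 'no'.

Compute generation 1 and compare to generation 0 (given above):
Generation 1:
_______
_______
_______
_______
_XX____
_XX____
_______
The grids are IDENTICAL -> still life.

Answer: yes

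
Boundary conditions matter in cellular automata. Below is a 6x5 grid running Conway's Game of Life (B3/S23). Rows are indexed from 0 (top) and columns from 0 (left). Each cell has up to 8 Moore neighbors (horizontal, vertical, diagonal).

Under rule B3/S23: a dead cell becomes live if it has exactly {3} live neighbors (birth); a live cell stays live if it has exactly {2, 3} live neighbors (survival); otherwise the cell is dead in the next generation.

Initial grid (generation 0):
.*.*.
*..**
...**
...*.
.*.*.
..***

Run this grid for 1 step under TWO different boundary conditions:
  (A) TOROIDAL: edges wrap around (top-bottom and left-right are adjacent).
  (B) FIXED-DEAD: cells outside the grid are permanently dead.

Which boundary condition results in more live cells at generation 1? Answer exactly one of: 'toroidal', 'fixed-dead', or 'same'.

Under TOROIDAL boundary, generation 1:
.*...
*....
*.*..
...*.
.....
**..*
Population = 8

Under FIXED-DEAD boundary, generation 1:
..***
.....
..*..
...*.
.....
..***
Population = 8

Comparison: toroidal=8, fixed-dead=8 -> same

Answer: same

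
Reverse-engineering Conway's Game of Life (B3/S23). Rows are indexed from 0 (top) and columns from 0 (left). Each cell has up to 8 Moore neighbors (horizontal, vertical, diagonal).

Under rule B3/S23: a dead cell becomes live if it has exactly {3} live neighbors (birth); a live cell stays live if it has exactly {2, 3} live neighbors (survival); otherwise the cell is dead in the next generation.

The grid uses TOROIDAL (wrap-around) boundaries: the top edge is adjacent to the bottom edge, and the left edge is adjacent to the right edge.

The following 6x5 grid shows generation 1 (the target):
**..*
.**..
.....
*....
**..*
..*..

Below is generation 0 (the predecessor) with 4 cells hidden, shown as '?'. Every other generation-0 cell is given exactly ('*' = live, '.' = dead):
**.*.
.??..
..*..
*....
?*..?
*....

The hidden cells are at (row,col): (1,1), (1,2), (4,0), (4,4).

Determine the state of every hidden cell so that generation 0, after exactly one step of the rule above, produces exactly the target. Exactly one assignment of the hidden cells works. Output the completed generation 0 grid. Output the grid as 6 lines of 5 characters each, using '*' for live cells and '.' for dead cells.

Hidden generation-0 cells (in order): (1,1), (1,2), (4,0), (4,4).
A hidden cell only influences target cells in its own 3x3 neighborhood. Try each of the 2^4 = 16 assignments, step the completed generation 0 forward once under B3/S23, and compare with the target:
  (1,1)=. (1,2)=. (4,0)=. (4,4)=. -> step gives (3,0)='.' but target has '*' -> reject
  (1,1)=. (1,2)=. (4,0)=. (4,4)=* -> step gives (3,1)='*' but target has '.' -> reject
  (1,1)=. (1,2)=. (4,0)=* (4,4)=. -> step reproduces the target at every cell -> ACCEPT
  (1,1)=. (1,2)=. (4,0)=* (4,4)=* -> step gives (3,4)='*' but target has '.' -> reject
  (1,1)=. (1,2)=* (4,0)=. (4,4)=. -> step gives (0,2)='*' but target has '.' -> reject
  (1,1)=. (1,2)=* (4,0)=. (4,4)=* -> step gives (0,2)='*' but target has '.' -> reject
  (1,1)=. (1,2)=* (4,0)=* (4,4)=. -> step gives (0,2)='*' but target has '.' -> reject
  (1,1)=. (1,2)=* (4,0)=* (4,4)=* -> step gives (0,2)='*' but target has '.' -> reject
  (1,1)=* (1,2)=. (4,0)=. (4,4)=. -> step gives (0,2)='*' but target has '.' -> reject
  (1,1)=* (1,2)=. (4,0)=. (4,4)=* -> step gives (0,2)='*' but target has '.' -> reject
  (1,1)=* (1,2)=. (4,0)=* (4,4)=. -> step gives (0,2)='*' but target has '.' -> reject
  (1,1)=* (1,2)=. (4,0)=* (4,4)=* -> step gives (0,2)='*' but target has '.' -> reject
  (1,1)=* (1,2)=* (4,0)=. (4,4)=. -> step gives (0,1)='.' but target has '*' -> reject
  (1,1)=* (1,2)=* (4,0)=. (4,4)=* -> step gives (0,1)='.' but target has '*' -> reject
  (1,1)=* (1,2)=* (4,0)=* (4,4)=. -> step gives (0,1)='.' but target has '*' -> reject
  (1,1)=* (1,2)=* (4,0)=* (4,4)=* -> step gives (0,1)='.' but target has '*' -> reject
Unique solution: (1,1)=dead, (1,2)=dead, (4,0)=live, (4,4)=dead.
Check: live-neighbor counts of every cell in the completed generation 0:
22203
23322
12011
24212
33103
45314
Applying B3/S23 to generation 0 with these counts gives:
**..*
.**..
.....
*....
**..*
..*..
which matches the target exactly.

Answer: **.*.
.....
..*..
*....
**...
*....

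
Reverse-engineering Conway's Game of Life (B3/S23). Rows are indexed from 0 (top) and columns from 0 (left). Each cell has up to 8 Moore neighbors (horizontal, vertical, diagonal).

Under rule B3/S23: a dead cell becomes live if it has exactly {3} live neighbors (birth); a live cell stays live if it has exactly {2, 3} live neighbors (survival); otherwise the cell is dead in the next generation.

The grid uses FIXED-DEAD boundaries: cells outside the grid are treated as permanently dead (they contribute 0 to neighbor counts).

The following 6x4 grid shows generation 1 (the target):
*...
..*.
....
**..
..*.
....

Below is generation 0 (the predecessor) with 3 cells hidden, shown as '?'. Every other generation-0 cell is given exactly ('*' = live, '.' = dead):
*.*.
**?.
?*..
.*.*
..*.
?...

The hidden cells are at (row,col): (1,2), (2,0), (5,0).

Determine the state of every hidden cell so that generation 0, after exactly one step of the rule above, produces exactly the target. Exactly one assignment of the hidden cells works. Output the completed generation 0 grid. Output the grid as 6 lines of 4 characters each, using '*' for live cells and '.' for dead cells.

Answer: *.*.
**..
**..
.*.*
..*.
....

Derivation:
Hidden generation-0 cells (in order): (1,2), (2,0), (5,0).
A hidden cell only influences target cells in its own 3x3 neighborhood. Try each of the 2^3 = 8 assignments, step the completed generation 0 forward once under B3/S23, and compare with the target:
  (1,2)=. (2,0)=. (5,0)=. -> step gives (1,0)='*' but target has '.' -> reject
  (1,2)=. (2,0)=. (5,0)=* -> step gives (1,0)='*' but target has '.' -> reject
  (1,2)=. (2,0)=* (5,0)=. -> step reproduces the target at every cell -> ACCEPT
  (1,2)=. (2,0)=* (5,0)=* -> step gives (4,1)='*' but target has '.' -> reject
  (1,2)=* (2,0)=. (5,0)=. -> step gives (0,2)='*' but target has '.' -> reject
  (1,2)=* (2,0)=. (5,0)=* -> step gives (0,2)='*' but target has '.' -> reject
  (1,2)=* (2,0)=* (5,0)=. -> step gives (0,2)='*' but target has '.' -> reject
  (1,2)=* (2,0)=* (5,0)=* -> step gives (0,2)='*' but target has '.' -> reject
Unique solution: (1,2)=dead, (2,0)=live, (5,0)=dead.
Check: live-neighbor counts of every cell in the completed generation 0:
2411
4531
4441
3341
1222
0111
Applying B3/S23 to generation 0 with these counts gives:
*...
..*.
....
**..
..*.
....
which matches the target exactly.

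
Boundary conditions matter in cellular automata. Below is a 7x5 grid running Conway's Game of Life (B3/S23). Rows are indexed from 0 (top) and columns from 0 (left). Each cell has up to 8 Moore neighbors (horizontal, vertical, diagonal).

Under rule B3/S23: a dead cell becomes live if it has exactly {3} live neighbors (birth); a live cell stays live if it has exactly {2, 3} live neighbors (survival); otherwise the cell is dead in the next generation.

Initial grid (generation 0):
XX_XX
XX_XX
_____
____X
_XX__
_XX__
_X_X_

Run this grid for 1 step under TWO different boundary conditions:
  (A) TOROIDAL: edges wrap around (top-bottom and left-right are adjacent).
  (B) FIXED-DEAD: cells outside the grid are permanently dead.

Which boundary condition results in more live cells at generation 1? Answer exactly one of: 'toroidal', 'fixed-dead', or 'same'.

Under TOROIDAL boundary, generation 1:
_____
_X_X_
___X_
_____
XXXX_
X__X_
___X_
Population = 10

Under FIXED-DEAD boundary, generation 1:
XX_XX
XX_XX
___XX
_____
_XXX_
X__X_
_X___
Population = 16

Comparison: toroidal=10, fixed-dead=16 -> fixed-dead

Answer: fixed-dead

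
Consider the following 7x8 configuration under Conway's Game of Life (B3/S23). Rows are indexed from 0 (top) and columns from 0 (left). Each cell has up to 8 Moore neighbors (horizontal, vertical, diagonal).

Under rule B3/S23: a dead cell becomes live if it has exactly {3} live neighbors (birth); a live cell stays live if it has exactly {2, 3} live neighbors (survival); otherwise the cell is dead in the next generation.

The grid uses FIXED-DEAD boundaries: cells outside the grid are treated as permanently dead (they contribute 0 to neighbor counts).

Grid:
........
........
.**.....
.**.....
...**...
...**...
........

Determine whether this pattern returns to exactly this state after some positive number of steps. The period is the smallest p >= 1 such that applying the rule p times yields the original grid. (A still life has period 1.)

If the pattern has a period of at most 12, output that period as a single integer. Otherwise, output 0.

Simulating and comparing each generation to the original:
Gen 0 (original, given above): 8 live cells
Gen 1: 6 live cells, differs from original
Gen 2: 8 live cells, MATCHES original -> period = 2

Answer: 2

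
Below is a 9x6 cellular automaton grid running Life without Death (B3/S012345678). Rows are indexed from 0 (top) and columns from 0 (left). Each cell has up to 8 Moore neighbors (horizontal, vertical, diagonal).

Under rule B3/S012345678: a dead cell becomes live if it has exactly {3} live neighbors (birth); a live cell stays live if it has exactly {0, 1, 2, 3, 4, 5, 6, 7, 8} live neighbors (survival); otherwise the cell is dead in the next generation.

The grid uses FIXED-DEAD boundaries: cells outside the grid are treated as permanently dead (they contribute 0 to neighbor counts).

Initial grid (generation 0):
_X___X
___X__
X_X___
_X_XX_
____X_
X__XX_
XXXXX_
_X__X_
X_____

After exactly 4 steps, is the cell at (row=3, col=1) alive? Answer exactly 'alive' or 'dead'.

Simulating step by step:
Generation 0 (given above): 20 live cells
Generation 1: 29 live cells
_X___X
_XXX__
XXX_X_
_XXXX_
__X_XX
X__XXX
XXXXXX
_X__X_
X_____
Generation 2: 32 live cells
_X___X
_XXXX_
XXX_X_
XXXXX_
__X_XX
X__XXX
XXXXXX
_X__XX
X_____
Generation 3: 37 live cells
_X_XXX
_XXXXX
XXX_XX
XXXXX_
X_X_XX
X__XXX
XXXXXX
_X__XX
X_____
Generation 4: 37 live cells
_X_XXX
_XXXXX
XXX_XX
XXXXX_
X_X_XX
X__XXX
XXXXXX
_X__XX
X_____

Cell (3,1) at generation 4: 1 -> alive

Answer: alive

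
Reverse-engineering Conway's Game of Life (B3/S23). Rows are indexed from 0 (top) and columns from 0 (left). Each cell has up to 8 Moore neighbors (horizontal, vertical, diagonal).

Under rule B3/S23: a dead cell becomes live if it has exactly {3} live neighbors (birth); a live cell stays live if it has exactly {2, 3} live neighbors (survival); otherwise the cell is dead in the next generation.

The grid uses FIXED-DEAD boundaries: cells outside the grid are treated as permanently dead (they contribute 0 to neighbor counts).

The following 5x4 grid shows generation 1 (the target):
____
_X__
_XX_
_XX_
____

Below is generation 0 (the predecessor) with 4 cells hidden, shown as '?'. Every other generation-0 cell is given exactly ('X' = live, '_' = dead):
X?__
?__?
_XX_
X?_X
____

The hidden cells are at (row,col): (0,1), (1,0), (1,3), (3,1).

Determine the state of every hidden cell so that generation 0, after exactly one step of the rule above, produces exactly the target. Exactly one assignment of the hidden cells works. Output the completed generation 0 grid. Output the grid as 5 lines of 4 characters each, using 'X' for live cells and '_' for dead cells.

Hidden generation-0 cells (in order): (0,1), (1,0), (1,3), (3,1).
A hidden cell only influences target cells in its own 3x3 neighborhood. Try each of the 2^4 = 16 assignments, step the completed generation 0 forward once under B3/S23, and compare with the target:
  (0,1)=_ (1,0)=_ (1,3)=_ (3,1)=_ -> step reproduces the target at every cell -> ACCEPT
  (0,1)=_ (1,0)=_ (1,3)=_ (3,1)=X -> step gives (2,0)='X' but target has '_' -> reject
  (0,1)=_ (1,0)=_ (1,3)=X (3,1)=_ -> step gives (1,2)='X' but target has '_' -> reject
  (0,1)=_ (1,0)=_ (1,3)=X (3,1)=X -> step gives (1,2)='X' but target has '_' -> reject
  (0,1)=_ (1,0)=X (1,3)=_ (3,1)=_ -> step gives (1,0)='X' but target has '_' -> reject
  (0,1)=_ (1,0)=X (1,3)=_ (3,1)=X -> step gives (1,0)='X' but target has '_' -> reject
  (0,1)=_ (1,0)=X (1,3)=X (3,1)=_ -> step gives (1,0)='X' but target has '_' -> reject
  (0,1)=_ (1,0)=X (1,3)=X (3,1)=X -> step gives (1,0)='X' but target has '_' -> reject
  (0,1)=X (1,0)=_ (1,3)=_ (3,1)=_ -> step gives (1,0)='X' but target has '_' -> reject
  (0,1)=X (1,0)=_ (1,3)=_ (3,1)=X -> step gives (1,0)='X' but target has '_' -> reject
  (0,1)=X (1,0)=_ (1,3)=X (3,1)=_ -> step gives (1,0)='X' but target has '_' -> reject
  (0,1)=X (1,0)=_ (1,3)=X (3,1)=X -> step gives (1,0)='X' but target has '_' -> reject
  (0,1)=X (1,0)=X (1,3)=_ (3,1)=_ -> step gives (0,0)='X' but target has '_' -> reject
  (0,1)=X (1,0)=X (1,3)=_ (3,1)=X -> step gives (0,0)='X' but target has '_' -> reject
  (0,1)=X (1,0)=X (1,3)=X (3,1)=_ -> step gives (0,0)='X' but target has '_' -> reject
  (0,1)=X (1,0)=X (1,3)=X (3,1)=X -> step gives (0,0)='X' but target has '_' -> reject
Unique solution: (0,1)=dead, (1,0)=dead, (1,3)=dead, (3,1)=dead.
Check: live-neighbor counts of every cell in the completed generation 0:
0100
2321
2222
1331
1111
Applying B3/S23 to generation 0 with these counts gives:
____
_X__
_XX_
_XX_
____
which matches the target exactly.

Answer: X___
____
_XX_
X__X
____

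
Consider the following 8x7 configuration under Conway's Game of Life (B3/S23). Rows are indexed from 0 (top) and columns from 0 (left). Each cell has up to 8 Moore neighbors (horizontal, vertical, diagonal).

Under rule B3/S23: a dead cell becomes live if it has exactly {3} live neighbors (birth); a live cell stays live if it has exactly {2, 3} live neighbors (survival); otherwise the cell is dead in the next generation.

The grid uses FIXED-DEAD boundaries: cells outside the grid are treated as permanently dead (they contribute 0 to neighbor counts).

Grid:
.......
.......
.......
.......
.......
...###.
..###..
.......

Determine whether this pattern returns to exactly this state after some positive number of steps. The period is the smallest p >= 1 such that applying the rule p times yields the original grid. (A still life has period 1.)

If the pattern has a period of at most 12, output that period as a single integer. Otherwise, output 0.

Answer: 2

Derivation:
Simulating and comparing each generation to the original:
Gen 0 (original, given above): 6 live cells
Gen 1: 6 live cells, differs from original
Gen 2: 6 live cells, MATCHES original -> period = 2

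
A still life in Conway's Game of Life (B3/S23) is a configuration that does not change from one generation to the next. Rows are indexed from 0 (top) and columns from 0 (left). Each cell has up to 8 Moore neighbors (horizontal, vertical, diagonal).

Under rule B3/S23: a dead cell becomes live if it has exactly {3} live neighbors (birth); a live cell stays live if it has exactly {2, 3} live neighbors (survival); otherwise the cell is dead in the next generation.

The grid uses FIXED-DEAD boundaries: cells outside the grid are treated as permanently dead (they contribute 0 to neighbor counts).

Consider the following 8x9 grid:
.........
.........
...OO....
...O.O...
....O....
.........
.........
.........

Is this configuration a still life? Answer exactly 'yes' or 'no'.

Answer: yes

Derivation:
Compute generation 1 and compare to generation 0 (given above):
Generation 1:
.........
.........
...OO....
...O.O...
....O....
.........
.........
.........
The grids are IDENTICAL -> still life.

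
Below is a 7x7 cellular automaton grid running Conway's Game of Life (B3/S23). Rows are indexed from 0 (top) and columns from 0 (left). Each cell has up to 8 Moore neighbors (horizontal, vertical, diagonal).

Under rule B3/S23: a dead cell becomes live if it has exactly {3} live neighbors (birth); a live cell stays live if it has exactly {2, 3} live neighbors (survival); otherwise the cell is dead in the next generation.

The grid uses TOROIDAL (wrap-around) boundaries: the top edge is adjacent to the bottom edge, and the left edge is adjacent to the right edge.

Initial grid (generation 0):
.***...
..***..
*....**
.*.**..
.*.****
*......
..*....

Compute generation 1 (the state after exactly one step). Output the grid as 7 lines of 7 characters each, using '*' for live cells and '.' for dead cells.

Answer: .*..*..
*...***
**...**
.*.*...
.*.*.**
*******
..**...

Derivation:
Simulating step by step:
Generation 0 (given above): 19 live cells
Generation 1: 25 live cells
(generation 1 grid is the final answer)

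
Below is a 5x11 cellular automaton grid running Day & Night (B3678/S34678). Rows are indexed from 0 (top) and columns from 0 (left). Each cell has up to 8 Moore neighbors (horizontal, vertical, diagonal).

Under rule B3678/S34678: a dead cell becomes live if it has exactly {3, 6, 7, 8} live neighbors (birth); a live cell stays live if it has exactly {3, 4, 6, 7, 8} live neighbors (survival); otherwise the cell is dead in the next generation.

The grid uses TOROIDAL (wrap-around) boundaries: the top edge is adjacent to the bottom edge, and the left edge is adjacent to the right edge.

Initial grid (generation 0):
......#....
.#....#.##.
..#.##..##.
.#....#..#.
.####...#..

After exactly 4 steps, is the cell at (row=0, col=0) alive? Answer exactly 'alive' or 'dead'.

Simulating step by step:
Generation 0 (given above): 18 live cells
Generation 1: 19 live cells
.#.#.#..##.
........##.
.#...##.###
.#.....#.#.
..#..#.#...
Generation 2: 24 live cells
..#.#.####.
#.#.###..#.
#.........#
#.#..#.#.##
.##.#....#.
Generation 3: 25 live cells
..########.
.....##..#.
#..##...#.#
#..#....##.
###.....##.
Generation 4: 27 live cells
..######.#.
..#.#.#..#.
....##.##.#
#..##..##.#
.##..##.#..

Cell (0,0) at generation 4: 0 -> dead

Answer: dead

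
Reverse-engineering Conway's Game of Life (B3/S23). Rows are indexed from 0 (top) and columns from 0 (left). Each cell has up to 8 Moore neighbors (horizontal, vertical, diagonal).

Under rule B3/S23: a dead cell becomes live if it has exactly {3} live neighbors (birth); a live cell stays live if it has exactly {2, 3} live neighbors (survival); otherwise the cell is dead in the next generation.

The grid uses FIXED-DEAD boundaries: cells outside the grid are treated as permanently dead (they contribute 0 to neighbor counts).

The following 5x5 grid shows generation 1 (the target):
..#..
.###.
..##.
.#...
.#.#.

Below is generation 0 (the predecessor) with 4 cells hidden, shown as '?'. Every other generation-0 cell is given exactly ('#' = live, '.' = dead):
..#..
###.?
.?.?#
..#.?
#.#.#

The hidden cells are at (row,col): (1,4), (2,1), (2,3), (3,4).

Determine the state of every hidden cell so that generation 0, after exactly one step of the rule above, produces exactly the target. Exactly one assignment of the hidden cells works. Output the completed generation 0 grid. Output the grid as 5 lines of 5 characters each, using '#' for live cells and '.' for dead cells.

Hidden generation-0 cells (in order): (1,4), (2,1), (2,3), (3,4).
A hidden cell only influences target cells in its own 3x3 neighborhood. Try each of the 2^4 = 16 assignments, step the completed generation 0 forward once under B3/S23, and compare with the target:
  (1,4)=. (2,1)=. (2,3)=. (3,4)=. -> step reproduces the target at every cell -> ACCEPT
  (1,4)=. (2,1)=. (2,3)=. (3,4)=# -> step gives (2,3)='.' but target has '#' -> reject
  (1,4)=. (2,1)=. (2,3)=# (3,4)=. -> step gives (1,3)='.' but target has '#' -> reject
  (1,4)=. (2,1)=. (2,3)=# (3,4)=# -> step gives (1,3)='.' but target has '#' -> reject
  (1,4)=. (2,1)=# (2,3)=. (3,4)=. -> step gives (1,0)='#' but target has '.' -> reject
  (1,4)=. (2,1)=# (2,3)=. (3,4)=# -> step gives (1,0)='#' but target has '.' -> reject
  (1,4)=. (2,1)=# (2,3)=# (3,4)=. -> step gives (1,0)='#' but target has '.' -> reject
  (1,4)=. (2,1)=# (2,3)=# (3,4)=# -> step gives (1,0)='#' but target has '.' -> reject
  (1,4)=# (2,1)=. (2,3)=. (3,4)=. -> step gives (0,3)='#' but target has '.' -> reject
  (1,4)=# (2,1)=. (2,3)=. (3,4)=# -> step gives (0,3)='#' but target has '.' -> reject
  (1,4)=# (2,1)=. (2,3)=# (3,4)=. -> step gives (0,3)='#' but target has '.' -> reject
  (1,4)=# (2,1)=. (2,3)=# (3,4)=# -> step gives (0,3)='#' but target has '.' -> reject
  (1,4)=# (2,1)=# (2,3)=. (3,4)=. -> step gives (0,3)='#' but target has '.' -> reject
  (1,4)=# (2,1)=# (2,3)=. (3,4)=# -> step gives (0,3)='#' but target has '.' -> reject
  (1,4)=# (2,1)=# (2,3)=# (3,4)=. -> step gives (0,3)='#' but target has '.' -> reject
  (1,4)=# (2,1)=# (2,3)=# (3,4)=# -> step gives (0,3)='#' but target has '.' -> reject
Unique solution: (1,4)=dead, (2,1)=dead, (2,3)=dead, (3,4)=dead.
Check: live-neighbor counts of every cell in the completed generation 0:
24220
13231
24330
13142
03130
Applying B3/S23 to generation 0 with these counts gives:
..#..
.###.
..##.
.#...
.#.#.
which matches the target exactly.

Answer: ..#..
###..
....#
..#..
#.#.#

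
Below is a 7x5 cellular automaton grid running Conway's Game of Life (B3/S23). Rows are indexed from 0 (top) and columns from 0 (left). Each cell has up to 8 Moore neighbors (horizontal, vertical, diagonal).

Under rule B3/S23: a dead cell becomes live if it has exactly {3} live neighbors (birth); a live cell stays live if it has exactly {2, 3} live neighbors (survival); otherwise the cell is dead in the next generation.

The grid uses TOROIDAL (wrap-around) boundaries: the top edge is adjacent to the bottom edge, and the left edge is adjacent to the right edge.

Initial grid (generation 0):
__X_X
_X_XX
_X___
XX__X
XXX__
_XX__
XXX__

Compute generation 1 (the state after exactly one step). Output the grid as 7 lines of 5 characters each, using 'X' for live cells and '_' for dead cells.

Simulating step by step:
Generation 0 (given above): 17 live cells
Generation 1: 11 live cells
(generation 1 grid is the final answer)

Answer: ____X
_X_XX
_X_X_
____X
___XX
___X_
X____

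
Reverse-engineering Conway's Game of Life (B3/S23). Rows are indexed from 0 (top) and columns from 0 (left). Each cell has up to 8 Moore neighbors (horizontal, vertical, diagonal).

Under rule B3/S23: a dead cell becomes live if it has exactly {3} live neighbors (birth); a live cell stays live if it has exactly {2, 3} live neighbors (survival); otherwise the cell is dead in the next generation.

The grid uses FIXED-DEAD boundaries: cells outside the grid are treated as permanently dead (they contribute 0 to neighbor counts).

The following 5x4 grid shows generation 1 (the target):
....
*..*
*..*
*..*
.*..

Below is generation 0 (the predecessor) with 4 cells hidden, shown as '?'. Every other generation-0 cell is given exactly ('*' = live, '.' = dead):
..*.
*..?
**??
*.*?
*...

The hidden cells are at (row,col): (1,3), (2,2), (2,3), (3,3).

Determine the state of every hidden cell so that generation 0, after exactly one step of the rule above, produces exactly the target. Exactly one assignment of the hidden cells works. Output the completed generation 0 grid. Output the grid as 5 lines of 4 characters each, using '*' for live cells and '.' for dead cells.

Hidden generation-0 cells (in order): (1,3), (2,2), (2,3), (3,3).
A hidden cell only influences target cells in its own 3x3 neighborhood. Try each of the 2^4 = 16 assignments, step the completed generation 0 forward once under B3/S23, and compare with the target:
  (1,3)=. (2,2)=. (2,3)=. (3,3)=. -> step gives (1,3)='.' but target has '*' -> reject
  (1,3)=. (2,2)=. (2,3)=. (3,3)=* -> step gives (1,3)='.' but target has '*' -> reject
  (1,3)=. (2,2)=. (2,3)=* (3,3)=. -> step gives (1,2)='*' but target has '.' -> reject
  (1,3)=. (2,2)=. (2,3)=* (3,3)=* -> step gives (1,2)='*' but target has '.' -> reject
  (1,3)=. (2,2)=* (2,3)=. (3,3)=. -> step gives (1,2)='*' but target has '.' -> reject
  (1,3)=. (2,2)=* (2,3)=. (3,3)=* -> step gives (1,2)='*' but target has '.' -> reject
  (1,3)=. (2,2)=* (2,3)=* (3,3)=. -> step gives (2,2)='*' but target has '.' -> reject
  (1,3)=. (2,2)=* (2,3)=* (3,3)=* -> step reproduces the target at every cell -> ACCEPT
  (1,3)=* (2,2)=. (2,3)=. (3,3)=. -> step gives (1,2)='*' but target has '.' -> reject
  (1,3)=* (2,2)=. (2,3)=. (3,3)=* -> step gives (1,2)='*' but target has '.' -> reject
  (1,3)=* (2,2)=. (2,3)=* (3,3)=. -> step gives (3,2)='*' but target has '.' -> reject
  (1,3)=* (2,2)=. (2,3)=* (3,3)=* -> step gives (3,2)='*' but target has '.' -> reject
  (1,3)=* (2,2)=* (2,3)=. (3,3)=. -> step gives (2,2)='*' but target has '.' -> reject
  (1,3)=* (2,2)=* (2,3)=. (3,3)=* -> step gives (2,3)='.' but target has '*' -> reject
  (1,3)=* (2,2)=* (2,3)=* (3,3)=. -> step gives (3,2)='*' but target has '.' -> reject
  (1,3)=* (2,2)=* (2,3)=* (3,3)=* -> step gives (2,3)='.' but target has '*' -> reject
Unique solution: (1,3)=dead, (2,2)=live, (2,3)=live, (3,3)=live.
Check: live-neighbor counts of every cell in the completed generation 0:
1201
2543
3543
3643
1322
Applying B3/S23 to generation 0 with these counts gives:
....
*..*
*..*
*..*
.*..
which matches the target exactly.

Answer: ..*.
*...
****
*.**
*...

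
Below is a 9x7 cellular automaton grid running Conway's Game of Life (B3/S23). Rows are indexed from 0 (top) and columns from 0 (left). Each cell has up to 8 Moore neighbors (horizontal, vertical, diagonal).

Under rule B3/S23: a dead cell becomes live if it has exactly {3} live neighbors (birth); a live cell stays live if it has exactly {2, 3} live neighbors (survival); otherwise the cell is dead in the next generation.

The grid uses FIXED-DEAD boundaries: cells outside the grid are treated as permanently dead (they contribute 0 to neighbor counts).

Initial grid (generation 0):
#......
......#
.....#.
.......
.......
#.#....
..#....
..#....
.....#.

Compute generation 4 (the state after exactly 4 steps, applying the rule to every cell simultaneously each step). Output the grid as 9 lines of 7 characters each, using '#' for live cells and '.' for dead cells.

Answer: .......
.......
.......
.......
.......
.......
.......
.......
.......

Derivation:
Simulating step by step:
Generation 0 (given above): 8 live cells
Generation 1: 3 live cells
.......
.......
.......
.......
.......
.#.....
..##...
.......
.......
Generation 2: 2 live cells
.......
.......
.......
.......
.......
..#....
..#....
.......
.......
Generation 3: 0 live cells
.......
.......
.......
.......
.......
.......
.......
.......
.......
Generation 4: 0 live cells
(generation 4 grid is the final answer)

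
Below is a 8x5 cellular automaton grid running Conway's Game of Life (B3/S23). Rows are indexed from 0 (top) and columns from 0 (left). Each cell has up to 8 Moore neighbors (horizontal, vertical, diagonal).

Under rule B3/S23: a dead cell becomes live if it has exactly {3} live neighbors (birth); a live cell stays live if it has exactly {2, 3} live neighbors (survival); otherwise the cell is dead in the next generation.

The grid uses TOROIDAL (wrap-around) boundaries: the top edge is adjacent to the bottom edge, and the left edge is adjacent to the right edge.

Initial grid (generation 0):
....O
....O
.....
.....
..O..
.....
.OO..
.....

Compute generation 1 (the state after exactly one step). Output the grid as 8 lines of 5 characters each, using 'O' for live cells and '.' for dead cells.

Answer: .....
.....
.....
.....
.....
.OO..
.....
.....

Derivation:
Simulating step by step:
Generation 0 (given above): 5 live cells
Generation 1: 2 live cells
(generation 1 grid is the final answer)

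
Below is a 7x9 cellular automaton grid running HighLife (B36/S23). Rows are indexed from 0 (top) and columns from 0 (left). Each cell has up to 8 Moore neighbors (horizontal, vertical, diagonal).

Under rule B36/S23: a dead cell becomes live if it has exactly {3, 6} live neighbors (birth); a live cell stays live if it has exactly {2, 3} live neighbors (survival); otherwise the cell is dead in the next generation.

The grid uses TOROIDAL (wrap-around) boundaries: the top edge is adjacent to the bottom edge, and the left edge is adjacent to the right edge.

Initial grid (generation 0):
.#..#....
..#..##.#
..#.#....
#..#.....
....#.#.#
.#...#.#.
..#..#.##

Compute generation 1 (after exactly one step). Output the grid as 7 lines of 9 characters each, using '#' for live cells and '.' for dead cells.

Answer: #####...#
.##.##...
.##.##...
...###...
#...#####
#...##...
###.##.##

Derivation:
Simulating step by step:
Generation 0 (given above): 20 live cells
Generation 1: 33 live cells
(generation 1 grid is the final answer)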